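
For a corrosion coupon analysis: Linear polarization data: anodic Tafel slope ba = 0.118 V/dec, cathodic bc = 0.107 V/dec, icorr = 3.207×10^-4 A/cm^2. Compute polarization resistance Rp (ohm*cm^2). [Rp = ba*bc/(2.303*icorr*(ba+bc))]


Apply the Stern-Geary equation: Rp = ba*bc / (2.303*icorr*(ba+bc))
ba*bc = 0.118*0.107 = 0.012626
ba+bc = 0.225; 2.303*icorr*(ba+bc) = 2.303*3.207×10^-4*0.225 = 1.6617872×10^-4
Rp = 0.012626 / 1.6617872×10^-4 = 75.98 ohm*cm^2

75.98 ohm*cm^2


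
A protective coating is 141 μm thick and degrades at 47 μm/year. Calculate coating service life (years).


Service life = thickness / degradation rate
Life = 141 / 47 = 3.0 years

3.0 years


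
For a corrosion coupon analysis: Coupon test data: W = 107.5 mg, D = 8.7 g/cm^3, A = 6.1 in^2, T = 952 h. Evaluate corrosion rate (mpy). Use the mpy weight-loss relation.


Apply the mpy weight-loss relation: CR = 534 * W / (D * A * T)
Numerator: 534 * 107.5 = 57405.0
Denominator: 8.7 * 6.1 * 952 = 50522.64
CR = 57405.0 / 50522.64 = 1.13622 mpy

1.13622 mpy


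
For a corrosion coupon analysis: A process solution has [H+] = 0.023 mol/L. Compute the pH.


pH = −log10[H+]
pH = −log10(0.023) = 1.64

1.64


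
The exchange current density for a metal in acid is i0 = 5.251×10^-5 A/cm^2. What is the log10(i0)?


i0 = 5.251×10^-5 A/cm^2
log10(i0) = -4.28

-4.28


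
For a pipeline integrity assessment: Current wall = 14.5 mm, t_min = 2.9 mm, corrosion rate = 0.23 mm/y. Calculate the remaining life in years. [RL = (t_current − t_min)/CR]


Apply the remaining-life relation: RL = (t_current − t_min) / CR
RL = (14.5 − 2.9) / 0.23 = 11.6 / 0.23 = 50.4 years

50.4 years


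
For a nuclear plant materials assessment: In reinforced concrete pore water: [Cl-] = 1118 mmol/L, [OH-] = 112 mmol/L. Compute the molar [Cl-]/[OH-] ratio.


Threshold parameter = [Cl-] / [OH-] (molar basis; both in mmol/L, so units cancel)
Ratio = 1118 / 112 = 9.98

9.98


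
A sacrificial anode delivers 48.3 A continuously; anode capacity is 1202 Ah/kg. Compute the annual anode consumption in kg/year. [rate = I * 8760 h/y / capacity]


Annual consumption = current * hours per year / capacity
Rate = 48.3 * 8760 / 1202 = 352.0 kg/year

352.0 kg/year


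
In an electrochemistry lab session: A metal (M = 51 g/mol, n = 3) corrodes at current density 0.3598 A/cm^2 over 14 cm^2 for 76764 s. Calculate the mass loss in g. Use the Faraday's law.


Apply Faraday's law: m = i*A*t*M / (n*F)
Total charge passed Q = i*A*t = 0.3598*14*76764 = 386675.6208 C
m = Q*M/(n*F) = 386675.6208*51/(3*96485) = 68.12961 g

68.12961 g


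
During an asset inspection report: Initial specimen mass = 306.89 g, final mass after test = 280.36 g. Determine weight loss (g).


Weight loss = initial − final
WL = 306.89 − 280.36 = 26.53 g

26.53 g


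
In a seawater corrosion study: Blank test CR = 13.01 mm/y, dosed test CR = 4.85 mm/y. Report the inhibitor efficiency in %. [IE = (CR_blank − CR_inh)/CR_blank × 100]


Apply the inhibitor-efficiency definition: IE = (CR_blank − CR_inh)/CR_blank × 100
IE = (13.01 − 4.85) / 13.01 × 100
IE = 8.16 / 13.01 × 100 = 62.7 %

62.7 %


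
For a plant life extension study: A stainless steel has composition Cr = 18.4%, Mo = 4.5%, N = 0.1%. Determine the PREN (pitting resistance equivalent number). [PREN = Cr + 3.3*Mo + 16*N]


Apply the PREN formula: PREN = Cr + 3.3*Mo + 16*N
PREN = 18.4 + 3.3*4.5 + 16*0.1
PREN = 18.4 + 14.85 + 1.6 = 34.85

34.85


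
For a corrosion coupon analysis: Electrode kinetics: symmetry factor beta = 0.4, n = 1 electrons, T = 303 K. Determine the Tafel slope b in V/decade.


Apply the Tafel slope relation: b = 2.303*R*T/(beta*n*F)
Numerator: 2.303 * 8.314 * 303 = 5801.58
Denominator: 0.4 * 1 * 96485 = 38594.0
b = 5801.58 / 38594.0 = 0.1503 V/decade

0.1503 V/decade


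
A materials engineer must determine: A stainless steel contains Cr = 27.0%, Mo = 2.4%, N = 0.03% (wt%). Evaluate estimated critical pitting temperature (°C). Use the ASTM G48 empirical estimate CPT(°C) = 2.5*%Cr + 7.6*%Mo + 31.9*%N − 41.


Apply the ASTM G48 empirical CPT estimate: CPT(°C) = 2.5*%Cr + 7.6*%Mo + 31.9*%N − 41
2.5*27.0 = 67.5; 7.6*2.4 = 18.24; 31.9*0.03 = 0.957
CPT = 67.5 + 18.24 + 0.957 − 41 = 45.697 °C
Rounded to 0.1 °C: CPT ≈ 45.7 °C

45.7 °C


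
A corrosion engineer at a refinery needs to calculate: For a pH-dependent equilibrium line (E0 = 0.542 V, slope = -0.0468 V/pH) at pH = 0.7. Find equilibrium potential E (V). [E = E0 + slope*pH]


Apply the Pourbaix line equation: E = E0 + slope*pH
E = 0.542 + (-0.0468)*0.7 = 0.542 + (-0.03276) = 0.50924 V
Rounded to 4 decimal places: E = 0.5092 V

0.5092 V


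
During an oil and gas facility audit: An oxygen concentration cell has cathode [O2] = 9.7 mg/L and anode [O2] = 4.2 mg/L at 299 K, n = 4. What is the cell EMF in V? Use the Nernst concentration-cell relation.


Apply the Nernst concentration-cell relation: E = (RT/nF)*ln(C_cathode/C_anode)
RT/nF = 8.314*299/(4*96485) = 0.00644112 V
ln(9.7/4.2) = 0.83704
E = 0.00644112 * 0.83704 = 0.00539 V

0.00539 V


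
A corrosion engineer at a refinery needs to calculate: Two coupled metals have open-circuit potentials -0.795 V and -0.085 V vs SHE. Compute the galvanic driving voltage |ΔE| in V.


Driving voltage is the absolute potential difference.
|ΔE| = |-0.795 − (-0.085)| = 0.71 V

0.71 V


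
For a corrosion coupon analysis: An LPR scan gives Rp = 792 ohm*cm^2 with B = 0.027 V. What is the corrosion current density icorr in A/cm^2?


Apply the Stern-Geary relation: icorr = B / Rp
icorr = 0.027 / 792 = 3.409×10^-5 A/cm^2

3.409×10^-5 A/cm^2


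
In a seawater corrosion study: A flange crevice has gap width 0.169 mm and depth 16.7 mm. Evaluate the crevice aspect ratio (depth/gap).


Aspect ratio = depth / gap
Ratio = 16.7 / 0.169 = 98.8

98.8


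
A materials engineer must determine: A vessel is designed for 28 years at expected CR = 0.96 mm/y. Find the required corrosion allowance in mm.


Corrosion allowance = CR × design life
CA = 0.96 * 28 = 26.88 mm

26.88 mm


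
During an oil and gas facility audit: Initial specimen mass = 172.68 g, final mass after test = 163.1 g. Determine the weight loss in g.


Weight loss = initial − final
WL = 172.68 − 163.1 = 9.58 g

9.58 g


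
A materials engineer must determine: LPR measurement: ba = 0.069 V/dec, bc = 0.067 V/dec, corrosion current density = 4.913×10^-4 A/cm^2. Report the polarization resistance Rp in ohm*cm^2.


Apply the Stern-Geary equation: Rp = ba*bc / (2.303*icorr*(ba+bc))
ba*bc = 0.069*0.067 = 0.004623
ba+bc = 0.136; 2.303*icorr*(ba+bc) = 2.303*4.913×10^-4*0.136 = 1.5387909×10^-4
Rp = 0.004623 / 1.5387909×10^-4 = 30.04 ohm*cm^2

30.04 ohm*cm^2


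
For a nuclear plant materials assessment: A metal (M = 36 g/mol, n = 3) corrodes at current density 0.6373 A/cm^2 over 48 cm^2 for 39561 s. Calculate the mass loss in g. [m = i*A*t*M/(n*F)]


Apply Faraday's law: m = i*A*t*M / (n*F)
Total charge passed Q = i*A*t = 0.6373*48*39561 = 1210186.8144 C
m = Q*M/(n*F) = 1210186.8144*36/(3*96485) = 150.51295 g

150.51295 g


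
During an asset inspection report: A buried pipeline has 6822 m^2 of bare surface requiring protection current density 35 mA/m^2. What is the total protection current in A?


I = area * current density, then convert mA → A (÷1000)
I = 6822 * 35 / 1000 = 238.77 A

238.77 A


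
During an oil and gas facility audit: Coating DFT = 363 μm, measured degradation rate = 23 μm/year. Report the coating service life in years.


Service life = thickness / degradation rate
Life = 363 / 23 = 15.8 years

15.8 years


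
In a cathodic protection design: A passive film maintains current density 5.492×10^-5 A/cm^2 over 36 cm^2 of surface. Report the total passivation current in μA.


I = i_pass * A, then convert A → μA (×10^6)
I = 5.492×10^-5 * 36 * 10^6 = 1977.12 μA

1977.12 μA


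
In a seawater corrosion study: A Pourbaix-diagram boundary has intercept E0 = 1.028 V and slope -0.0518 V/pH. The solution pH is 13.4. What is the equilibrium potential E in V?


Apply the Pourbaix line equation: E = E0 + slope*pH
E = 1.028 + (-0.0518)*13.4 = 1.028 + (-0.69412) = 0.33388 V
Rounded to 3 decimal places: E = 0.334 V

0.334 V


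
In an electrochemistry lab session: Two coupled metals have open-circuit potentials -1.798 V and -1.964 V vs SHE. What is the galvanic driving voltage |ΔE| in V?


Driving voltage is the absolute potential difference.
|ΔE| = |-1.798 − (-1.964)| = 0.166 V

0.166 V


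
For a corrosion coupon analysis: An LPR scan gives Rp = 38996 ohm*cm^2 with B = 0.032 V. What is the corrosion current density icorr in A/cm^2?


Apply the Stern-Geary relation: icorr = B / Rp
icorr = 0.032 / 38996 = 8.206×10^-7 A/cm^2

8.206×10^-7 A/cm^2


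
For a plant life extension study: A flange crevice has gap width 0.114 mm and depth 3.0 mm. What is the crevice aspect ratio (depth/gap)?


Aspect ratio = depth / gap
Ratio = 3.0 / 0.114 = 26.3

26.3


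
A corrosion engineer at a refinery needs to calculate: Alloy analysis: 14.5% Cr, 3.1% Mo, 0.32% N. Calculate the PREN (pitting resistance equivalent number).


Apply the PREN formula: PREN = Cr + 3.3*Mo + 16*N
PREN = 14.5 + 3.3*3.1 + 16*0.32
PREN = 14.5 + 10.23 + 5.12 = 29.85

29.85


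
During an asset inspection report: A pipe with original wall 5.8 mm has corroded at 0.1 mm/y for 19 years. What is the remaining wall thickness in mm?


Remaining wall = original − CR × time
t = 5.8 − 0.1*19 = 5.8 − 1.9 = 3.9 mm

3.9 mm


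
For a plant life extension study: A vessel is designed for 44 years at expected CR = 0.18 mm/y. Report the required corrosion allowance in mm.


Corrosion allowance = CR × design life
CA = 0.18 * 44 = 7.92 mm

7.92 mm


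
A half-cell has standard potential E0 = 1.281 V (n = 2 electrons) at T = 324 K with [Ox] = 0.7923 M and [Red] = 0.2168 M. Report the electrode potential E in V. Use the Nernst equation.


Apply the Nernst equation: E = E0 + (RT/nF)*ln([Ox]/[Red])
Step 1: RT/nF = 8.314*324/(2*96485) = 0.01395935 V
Step 2: [Ox]/[Red] = 0.7923/0.2168 = 3.65452
Step 3: ln(3.65452) = 1.295965
Step 4: correction = 0.01395935 * 1.295965 = 0.018 V
E = 1.281 + 0.018 = 1.299 V

1.299 V


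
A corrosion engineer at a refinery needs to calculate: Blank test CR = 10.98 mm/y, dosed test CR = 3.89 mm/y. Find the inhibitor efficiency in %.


Apply the inhibitor-efficiency definition: IE = (CR_blank − CR_inh)/CR_blank × 100
IE = (10.98 − 3.89) / 10.98 × 100
IE = 7.09 / 10.98 × 100 = 64.6 %

64.6 %


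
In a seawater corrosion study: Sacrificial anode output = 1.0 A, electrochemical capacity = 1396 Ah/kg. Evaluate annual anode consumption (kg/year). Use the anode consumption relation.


Annual consumption = current * hours per year / capacity
Rate = 1.0 * 8760 / 1396 = 6.3 kg/year

6.3 kg/year


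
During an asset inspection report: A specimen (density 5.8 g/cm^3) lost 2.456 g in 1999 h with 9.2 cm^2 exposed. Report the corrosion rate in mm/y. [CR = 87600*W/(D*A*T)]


Apply the mm/y weight-loss relation: CR = 87600 * W / (D * A * T)
Numerator: 87600 * 2.456 = 215145.6
Denominator: 5.8 * 9.2 * 1999 = 106666.64
CR = 215145.6 / 106666.64 = 2.01699 mm/y

2.01699 mm/y


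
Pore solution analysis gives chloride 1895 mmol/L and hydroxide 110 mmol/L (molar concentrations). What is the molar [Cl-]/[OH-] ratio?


Threshold parameter = [Cl-] / [OH-] (molar basis; both in mmol/L, so units cancel)
Ratio = 1895 / 110 = 17.23

17.23


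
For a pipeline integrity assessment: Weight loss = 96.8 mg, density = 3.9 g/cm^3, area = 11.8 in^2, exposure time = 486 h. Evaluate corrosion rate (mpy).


Apply the mpy weight-loss relation: CR = 534 * W / (D * A * T)
Numerator: 534 * 96.8 = 51691.2
Denominator: 3.9 * 11.8 * 486 = 22365.72
CR = 51691.2 / 22365.72 = 2.311 mpy

2.311 mpy


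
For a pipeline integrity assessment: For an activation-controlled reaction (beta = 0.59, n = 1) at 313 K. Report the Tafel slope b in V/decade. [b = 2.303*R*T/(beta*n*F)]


Apply the Tafel slope relation: b = 2.303*R*T/(beta*n*F)
Numerator: 2.303 * 8.314 * 313 = 5993.06
Denominator: 0.59 * 1 * 96485 = 56926.15
b = 5993.06 / 56926.15 = 0.105 V/decade

0.105 V/decade


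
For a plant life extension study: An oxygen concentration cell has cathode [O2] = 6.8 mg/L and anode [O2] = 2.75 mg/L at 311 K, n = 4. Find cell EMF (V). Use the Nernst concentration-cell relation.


Apply the Nernst concentration-cell relation: E = (RT/nF)*ln(C_cathode/C_anode)
RT/nF = 8.314*311/(4*96485) = 0.00669963 V
ln(6.8/2.75) = 0.90532
E = 0.00669963 * 0.90532 = 0.00607 V

0.00607 V


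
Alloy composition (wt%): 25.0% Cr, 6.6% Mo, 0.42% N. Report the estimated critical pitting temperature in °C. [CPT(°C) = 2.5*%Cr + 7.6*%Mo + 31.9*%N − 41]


Apply the ASTM G48 empirical CPT estimate: CPT(°C) = 2.5*%Cr + 7.6*%Mo + 31.9*%N − 41
2.5*25.0 = 62.5; 7.6*6.6 = 50.16; 31.9*0.42 = 13.398
CPT = 62.5 + 50.16 + 13.398 − 41 = 85.058 °C
Rounded to 0.1 °C: CPT ≈ 85.1 °C

85.1 °C


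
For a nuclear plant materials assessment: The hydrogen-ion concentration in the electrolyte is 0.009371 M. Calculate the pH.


pH = −log10[H+]
pH = −log10(0.009371) = 2.03

2.03


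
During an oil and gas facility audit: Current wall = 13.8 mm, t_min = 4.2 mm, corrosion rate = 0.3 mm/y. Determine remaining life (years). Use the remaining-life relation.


Apply the remaining-life relation: RL = (t_current − t_min) / CR
RL = (13.8 − 4.2) / 0.3 = 9.6 / 0.3 = 32.0 years

32.0 years


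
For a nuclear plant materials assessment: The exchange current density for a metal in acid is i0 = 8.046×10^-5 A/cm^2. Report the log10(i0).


i0 = 8.046×10^-5 A/cm^2
log10(i0) = -4.094

-4.094


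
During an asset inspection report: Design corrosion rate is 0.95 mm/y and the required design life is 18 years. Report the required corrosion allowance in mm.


Corrosion allowance = CR × design life
CA = 0.95 * 18 = 17.1 mm

17.1 mm


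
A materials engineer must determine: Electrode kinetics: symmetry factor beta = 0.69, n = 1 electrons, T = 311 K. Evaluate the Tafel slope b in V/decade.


Apply the Tafel slope relation: b = 2.303*R*T/(beta*n*F)
Numerator: 2.303 * 8.314 * 311 = 5954.76
Denominator: 0.69 * 1 * 96485 = 66574.65
b = 5954.76 / 66574.65 = 0.089 V/decade

0.089 V/decade


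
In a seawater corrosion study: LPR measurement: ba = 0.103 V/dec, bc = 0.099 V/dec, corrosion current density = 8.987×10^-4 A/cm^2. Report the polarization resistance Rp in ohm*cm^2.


Apply the Stern-Geary equation: Rp = ba*bc / (2.303*icorr*(ba+bc))
ba*bc = 0.103*0.099 = 0.010197
ba+bc = 0.202; 2.303*icorr*(ba+bc) = 2.303*8.987×10^-4*0.202 = 4.1808063×10^-4
Rp = 0.010197 / 4.1808063×10^-4 = 24.4 ohm*cm^2

24.4 ohm*cm^2


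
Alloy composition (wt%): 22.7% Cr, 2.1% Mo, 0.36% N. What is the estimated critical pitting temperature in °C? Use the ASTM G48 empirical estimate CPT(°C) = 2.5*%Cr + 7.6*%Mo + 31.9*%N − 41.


Apply the ASTM G48 empirical CPT estimate: CPT(°C) = 2.5*%Cr + 7.6*%Mo + 31.9*%N − 41
2.5*22.7 = 56.75; 7.6*2.1 = 15.96; 31.9*0.36 = 11.484
CPT = 56.75 + 15.96 + 11.484 − 41 = 43.194 °C
Rounded to 0.1 °C: CPT ≈ 43.2 °C

43.2 °C


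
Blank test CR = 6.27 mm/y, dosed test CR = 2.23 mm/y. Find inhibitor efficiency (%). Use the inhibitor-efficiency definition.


Apply the inhibitor-efficiency definition: IE = (CR_blank − CR_inh)/CR_blank × 100
IE = (6.27 − 2.23) / 6.27 × 100
IE = 4.04 / 6.27 × 100 = 64.4 %

64.4 %


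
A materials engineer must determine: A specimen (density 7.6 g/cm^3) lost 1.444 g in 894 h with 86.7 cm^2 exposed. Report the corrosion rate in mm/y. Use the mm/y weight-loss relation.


Apply the mm/y weight-loss relation: CR = 87600 * W / (D * A * T)
Numerator: 87600 * 1.444 = 126494.4
Denominator: 7.6 * 86.7 * 894 = 589074.48
CR = 126494.4 / 589074.48 = 0.2147 mm/y

0.2147 mm/y


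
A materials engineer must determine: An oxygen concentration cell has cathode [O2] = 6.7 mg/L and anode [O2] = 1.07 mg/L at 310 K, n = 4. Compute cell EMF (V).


Apply the Nernst concentration-cell relation: E = (RT/nF)*ln(C_cathode/C_anode)
RT/nF = 8.314*310/(4*96485) = 0.00667808 V
ln(6.7/1.07) = 1.83445
E = 0.00667808 * 1.83445 = 0.01225 V

0.01225 V


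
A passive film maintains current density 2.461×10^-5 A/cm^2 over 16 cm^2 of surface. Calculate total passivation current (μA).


I = i_pass * A, then convert A → μA (×10^6)
I = 2.461×10^-5 * 16 * 10^6 = 393.76 μA

393.76 μA


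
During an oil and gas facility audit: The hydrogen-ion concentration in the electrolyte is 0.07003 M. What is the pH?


pH = −log10[H+]
pH = −log10(0.07003) = 1.15

1.15


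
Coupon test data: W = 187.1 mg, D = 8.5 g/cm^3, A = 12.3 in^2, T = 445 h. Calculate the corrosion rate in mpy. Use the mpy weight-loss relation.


Apply the mpy weight-loss relation: CR = 534 * W / (D * A * T)
Numerator: 534 * 187.1 = 99911.4
Denominator: 8.5 * 12.3 * 445 = 46524.75
CR = 99911.4 / 46524.75 = 2.14749 mpy

2.14749 mpy


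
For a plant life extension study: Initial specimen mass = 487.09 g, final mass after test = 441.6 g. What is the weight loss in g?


Weight loss = initial − final
WL = 487.09 − 441.6 = 45.49 g

45.49 g


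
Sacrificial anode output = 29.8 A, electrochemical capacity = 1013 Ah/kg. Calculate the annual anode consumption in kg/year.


Annual consumption = current * hours per year / capacity
Rate = 29.8 * 8760 / 1013 = 257.7 kg/year

257.7 kg/year


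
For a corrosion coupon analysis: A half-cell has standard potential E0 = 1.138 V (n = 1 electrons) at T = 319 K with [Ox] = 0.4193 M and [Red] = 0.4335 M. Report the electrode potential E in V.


Apply the Nernst equation: E = E0 + (RT/nF)*ln([Ox]/[Red])
Step 1: RT/nF = 8.314*319/(1*96485) = 0.02748786 V
Step 2: [Ox]/[Red] = 0.4193/0.4335 = 0.967243
Step 3: ln(0.967243) = -0.033306
Step 4: correction = 0.02748786 * -0.033306 = -0.0009 V
E = 1.138 + -0.0009 = 1.1371 V

1.1371 V


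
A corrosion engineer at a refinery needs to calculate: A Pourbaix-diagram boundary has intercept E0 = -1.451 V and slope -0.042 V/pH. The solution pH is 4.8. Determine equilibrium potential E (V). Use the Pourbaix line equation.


Apply the Pourbaix line equation: E = E0 + slope*pH
E = -1.451 + (-0.042)*4.8 = -1.451 + (-0.2016) = -1.6526 V
Rounded to 4 decimal places: E = -1.6526 V

-1.6526 V


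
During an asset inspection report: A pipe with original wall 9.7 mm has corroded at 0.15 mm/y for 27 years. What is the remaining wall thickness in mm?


Remaining wall = original − CR × time
t = 9.7 − 0.15*27 = 9.7 − 4.05 = 5.65 mm

5.65 mm


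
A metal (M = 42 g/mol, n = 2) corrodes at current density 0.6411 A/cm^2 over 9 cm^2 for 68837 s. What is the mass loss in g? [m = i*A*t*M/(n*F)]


Apply Faraday's law: m = i*A*t*M / (n*F)
Total charge passed Q = i*A*t = 0.6411*9*68837 = 397182.6063 C
m = Q*M/(n*F) = 397182.6063*42/(2*96485) = 86.447 g

86.447 g


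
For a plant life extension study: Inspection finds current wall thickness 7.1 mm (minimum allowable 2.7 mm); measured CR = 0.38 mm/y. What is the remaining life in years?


Apply the remaining-life relation: RL = (t_current − t_min) / CR
RL = (7.1 − 2.7) / 0.38 = 4.4 / 0.38 = 11.6 years

11.6 years


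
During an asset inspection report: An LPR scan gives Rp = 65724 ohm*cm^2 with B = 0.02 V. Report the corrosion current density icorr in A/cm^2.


Apply the Stern-Geary relation: icorr = B / Rp
icorr = 0.02 / 65724 = 3.043×10^-7 A/cm^2

3.043×10^-7 A/cm^2


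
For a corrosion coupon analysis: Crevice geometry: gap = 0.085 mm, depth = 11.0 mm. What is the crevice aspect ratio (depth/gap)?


Aspect ratio = depth / gap
Ratio = 11.0 / 0.085 = 129.4

129.4


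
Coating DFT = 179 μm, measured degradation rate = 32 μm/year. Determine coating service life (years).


Service life = thickness / degradation rate
Life = 179 / 32 = 5.6 years

5.6 years


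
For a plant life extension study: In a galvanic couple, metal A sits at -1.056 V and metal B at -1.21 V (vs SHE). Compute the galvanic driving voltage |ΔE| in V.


Driving voltage is the absolute potential difference.
|ΔE| = |-1.056 − (-1.21)| = 0.154 V

0.154 V


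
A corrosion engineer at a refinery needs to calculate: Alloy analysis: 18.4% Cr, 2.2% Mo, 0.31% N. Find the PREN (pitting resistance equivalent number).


Apply the PREN formula: PREN = Cr + 3.3*Mo + 16*N
PREN = 18.4 + 3.3*2.2 + 16*0.31
PREN = 18.4 + 7.26 + 4.96 = 30.62

30.62


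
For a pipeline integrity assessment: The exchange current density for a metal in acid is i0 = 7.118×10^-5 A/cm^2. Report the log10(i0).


i0 = 7.118×10^-5 A/cm^2
log10(i0) = -4.148

-4.148


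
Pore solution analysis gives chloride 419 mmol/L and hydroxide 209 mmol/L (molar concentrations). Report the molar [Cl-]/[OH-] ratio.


Threshold parameter = [Cl-] / [OH-] (molar basis; both in mmol/L, so units cancel)
Ratio = 419 / 209 = 2.0

2.0


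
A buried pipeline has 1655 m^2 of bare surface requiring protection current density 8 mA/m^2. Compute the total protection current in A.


I = area * current density, then convert mA → A (÷1000)
I = 1655 * 8 / 1000 = 13.24 A

13.24 A


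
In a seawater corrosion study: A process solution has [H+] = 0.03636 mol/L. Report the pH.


pH = −log10[H+]
pH = −log10(0.03636) = 1.44

1.44


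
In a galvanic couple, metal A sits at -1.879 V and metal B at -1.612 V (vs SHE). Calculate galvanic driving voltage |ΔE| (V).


Driving voltage is the absolute potential difference.
|ΔE| = |-1.879 − (-1.612)| = 0.267 V

0.267 V


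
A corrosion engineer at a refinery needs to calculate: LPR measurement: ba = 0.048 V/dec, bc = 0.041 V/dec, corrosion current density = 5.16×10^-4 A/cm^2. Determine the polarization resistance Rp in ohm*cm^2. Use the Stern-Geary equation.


Apply the Stern-Geary equation: Rp = ba*bc / (2.303*icorr*(ba+bc))
ba*bc = 0.048*0.041 = 0.001968
ba+bc = 0.089; 2.303*icorr*(ba+bc) = 2.303*5.16×10^-4*0.089 = 1.0576297×10^-4
Rp = 0.001968 / 1.0576297×10^-4 = 18.61 ohm*cm^2

18.61 ohm*cm^2


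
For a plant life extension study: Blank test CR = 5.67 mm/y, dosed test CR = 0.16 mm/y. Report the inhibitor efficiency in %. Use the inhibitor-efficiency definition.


Apply the inhibitor-efficiency definition: IE = (CR_blank − CR_inh)/CR_blank × 100
IE = (5.67 − 0.16) / 5.67 × 100
IE = 5.51 / 5.67 × 100 = 97.2 %

97.2 %


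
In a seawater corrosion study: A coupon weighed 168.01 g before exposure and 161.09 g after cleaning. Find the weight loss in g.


Weight loss = initial − final
WL = 168.01 − 161.09 = 6.92 g

6.92 g


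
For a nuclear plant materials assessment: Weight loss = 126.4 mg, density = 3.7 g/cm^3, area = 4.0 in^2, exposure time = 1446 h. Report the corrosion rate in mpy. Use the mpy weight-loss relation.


Apply the mpy weight-loss relation: CR = 534 * W / (D * A * T)
Numerator: 534 * 126.4 = 67497.6
Denominator: 3.7 * 4.0 * 1446 = 21400.8
CR = 67497.6 / 21400.8 = 3.154 mpy

3.154 mpy


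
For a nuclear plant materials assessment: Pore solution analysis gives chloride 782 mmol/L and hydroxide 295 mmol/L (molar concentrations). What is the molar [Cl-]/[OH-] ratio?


Threshold parameter = [Cl-] / [OH-] (molar basis; both in mmol/L, so units cancel)
Ratio = 782 / 295 = 2.65

2.65


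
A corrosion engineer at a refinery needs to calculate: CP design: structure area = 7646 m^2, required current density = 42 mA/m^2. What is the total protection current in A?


I = area * current density, then convert mA → A (÷1000)
I = 7646 * 42 / 1000 = 321.13 A

321.13 A


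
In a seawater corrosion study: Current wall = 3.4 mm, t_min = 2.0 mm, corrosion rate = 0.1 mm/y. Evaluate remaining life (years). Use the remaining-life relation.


Apply the remaining-life relation: RL = (t_current − t_min) / CR
RL = (3.4 − 2.0) / 0.1 = 1.4 / 0.1 = 14.0 years

14.0 years


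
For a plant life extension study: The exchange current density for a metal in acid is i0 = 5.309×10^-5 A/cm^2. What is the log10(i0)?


i0 = 5.309×10^-5 A/cm^2
log10(i0) = -4.275

-4.275


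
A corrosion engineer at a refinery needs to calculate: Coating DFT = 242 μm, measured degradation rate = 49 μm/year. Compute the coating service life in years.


Service life = thickness / degradation rate
Life = 242 / 49 = 4.9 years

4.9 years


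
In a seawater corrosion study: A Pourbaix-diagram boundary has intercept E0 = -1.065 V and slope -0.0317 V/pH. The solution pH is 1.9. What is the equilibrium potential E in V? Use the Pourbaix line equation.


Apply the Pourbaix line equation: E = E0 + slope*pH
E = -1.065 + (-0.0317)*1.9 = -1.065 + (-0.06023) = -1.12523 V
Rounded to 4 decimal places: E = -1.1252 V

-1.1252 V


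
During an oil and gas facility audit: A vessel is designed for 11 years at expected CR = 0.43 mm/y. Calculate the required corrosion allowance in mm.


Corrosion allowance = CR × design life
CA = 0.43 * 11 = 4.73 mm

4.73 mm


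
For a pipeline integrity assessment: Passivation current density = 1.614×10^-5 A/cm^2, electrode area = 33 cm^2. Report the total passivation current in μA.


I = i_pass * A, then convert A → μA (×10^6)
I = 1.614×10^-5 * 33 * 10^6 = 532.62 μA

532.62 μA


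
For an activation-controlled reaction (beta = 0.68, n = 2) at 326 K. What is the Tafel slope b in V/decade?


Apply the Tafel slope relation: b = 2.303*R*T/(beta*n*F)
Numerator: 2.303 * 8.314 * 326 = 6241.97
Denominator: 0.68 * 2 * 96485 = 131219.6
b = 6241.97 / 131219.6 = 0.0476 V/decade

0.0476 V/decade


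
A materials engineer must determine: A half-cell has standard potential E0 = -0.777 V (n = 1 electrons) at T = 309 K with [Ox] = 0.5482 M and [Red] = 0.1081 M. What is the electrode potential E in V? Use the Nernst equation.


Apply the Nernst equation: E = E0 + (RT/nF)*ln([Ox]/[Red])
Step 1: RT/nF = 8.314*309/(1*96485) = 0.02662617 V
Step 2: [Ox]/[Red] = 0.5482/0.1081 = 5.07123
Step 3: ln(5.07123) = 1.623583
Step 4: correction = 0.02662617 * 1.623583 = 0.0432 V
E = -0.777 + 0.0432 = -0.7338 V

-0.7338 V


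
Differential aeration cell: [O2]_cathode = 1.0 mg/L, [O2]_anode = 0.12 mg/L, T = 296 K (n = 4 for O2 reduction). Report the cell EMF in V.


Apply the Nernst concentration-cell relation: E = (RT/nF)*ln(C_cathode/C_anode)
RT/nF = 8.314*296/(4*96485) = 0.00637649 V
ln(1.0/0.12) = 2.12026
E = 0.00637649 * 2.12026 = 0.01352 V

0.01352 V


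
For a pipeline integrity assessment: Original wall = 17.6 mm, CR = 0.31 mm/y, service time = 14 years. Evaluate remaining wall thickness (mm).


Remaining wall = original − CR × time
t = 17.6 − 0.31*14 = 17.6 − 4.34 = 13.26 mm

13.26 mm


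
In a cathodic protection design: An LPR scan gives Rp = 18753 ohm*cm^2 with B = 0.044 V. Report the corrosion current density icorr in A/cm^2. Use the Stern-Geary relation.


Apply the Stern-Geary relation: icorr = B / Rp
icorr = 0.044 / 18753 = 2.346×10^-6 A/cm^2

2.346×10^-6 A/cm^2


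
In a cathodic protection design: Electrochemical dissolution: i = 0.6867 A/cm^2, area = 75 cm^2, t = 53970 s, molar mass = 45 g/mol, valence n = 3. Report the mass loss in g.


Apply Faraday's law: m = i*A*t*M / (n*F)
Total charge passed Q = i*A*t = 0.6867*75*53970 = 2779589.925 C
m = Q*M/(n*F) = 2779589.925*45/(3*96485) = 432.12778 g

432.12778 g


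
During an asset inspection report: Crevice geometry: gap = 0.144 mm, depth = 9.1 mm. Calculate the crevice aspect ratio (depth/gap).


Aspect ratio = depth / gap
Ratio = 9.1 / 0.144 = 63.2

63.2


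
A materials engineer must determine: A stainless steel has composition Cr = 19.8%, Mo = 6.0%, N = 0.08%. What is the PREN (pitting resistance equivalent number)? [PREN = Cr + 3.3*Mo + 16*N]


Apply the PREN formula: PREN = Cr + 3.3*Mo + 16*N
PREN = 19.8 + 3.3*6.0 + 16*0.08
PREN = 19.8 + 19.8 + 1.28 = 40.88

40.88


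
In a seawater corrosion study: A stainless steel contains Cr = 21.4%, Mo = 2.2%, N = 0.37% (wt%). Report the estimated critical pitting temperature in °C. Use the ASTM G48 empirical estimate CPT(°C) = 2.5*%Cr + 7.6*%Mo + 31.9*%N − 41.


Apply the ASTM G48 empirical CPT estimate: CPT(°C) = 2.5*%Cr + 7.6*%Mo + 31.9*%N − 41
2.5*21.4 = 53.5; 7.6*2.2 = 16.72; 31.9*0.37 = 11.803
CPT = 53.5 + 16.72 + 11.803 − 41 = 41.023 °C
Rounded to 0.1 °C: CPT ≈ 41.0 °C

41.0 °C


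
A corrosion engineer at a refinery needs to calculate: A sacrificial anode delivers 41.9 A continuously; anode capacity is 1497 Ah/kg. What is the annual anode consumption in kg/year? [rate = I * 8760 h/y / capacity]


Annual consumption = current * hours per year / capacity
Rate = 41.9 * 8760 / 1497 = 245.2 kg/year

245.2 kg/year


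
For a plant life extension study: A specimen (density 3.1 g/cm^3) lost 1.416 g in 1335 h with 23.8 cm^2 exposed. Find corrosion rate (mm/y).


Apply the mm/y weight-loss relation: CR = 87600 * W / (D * A * T)
Numerator: 87600 * 1.416 = 124041.6
Denominator: 3.1 * 23.8 * 1335 = 98496.3
CR = 124041.6 / 98496.3 = 1.2594 mm/y

1.2594 mm/y


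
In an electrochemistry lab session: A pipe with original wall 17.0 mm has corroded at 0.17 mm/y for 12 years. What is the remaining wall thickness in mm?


Remaining wall = original − CR × time
t = 17.0 − 0.17*12 = 17.0 − 2.04 = 14.96 mm

14.96 mm


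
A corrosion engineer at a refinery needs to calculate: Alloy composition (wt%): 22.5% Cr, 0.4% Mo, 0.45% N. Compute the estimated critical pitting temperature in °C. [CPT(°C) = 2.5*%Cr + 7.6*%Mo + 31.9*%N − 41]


Apply the ASTM G48 empirical CPT estimate: CPT(°C) = 2.5*%Cr + 7.6*%Mo + 31.9*%N − 41
2.5*22.5 = 56.25; 7.6*0.4 = 3.04; 31.9*0.45 = 14.355
CPT = 56.25 + 3.04 + 14.355 − 41 = 32.645 °C
Rounded to 0.1 °C: CPT ≈ 32.6 °C

32.6 °C


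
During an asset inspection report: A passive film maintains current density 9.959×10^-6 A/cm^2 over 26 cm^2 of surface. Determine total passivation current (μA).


I = i_pass * A, then convert A → μA (×10^6)
I = 9.959×10^-6 * 26 * 10^6 = 258.93 μA

258.93 μA


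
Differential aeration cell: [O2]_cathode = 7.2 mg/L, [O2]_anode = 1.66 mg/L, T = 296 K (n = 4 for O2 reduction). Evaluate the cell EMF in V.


Apply the Nernst concentration-cell relation: E = (RT/nF)*ln(C_cathode/C_anode)
RT/nF = 8.314*296/(4*96485) = 0.00637649 V
ln(7.2/1.66) = 1.46726
E = 0.00637649 * 1.46726 = 0.00936 V

0.00936 V


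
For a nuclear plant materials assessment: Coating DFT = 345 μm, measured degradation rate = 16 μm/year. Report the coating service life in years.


Service life = thickness / degradation rate
Life = 345 / 16 = 21.6 years

21.6 years


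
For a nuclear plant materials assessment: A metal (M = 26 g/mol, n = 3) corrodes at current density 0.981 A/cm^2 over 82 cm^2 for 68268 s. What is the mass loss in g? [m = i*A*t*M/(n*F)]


Apply Faraday's law: m = i*A*t*M / (n*F)
Total charge passed Q = i*A*t = 0.981*82*68268 = 5491614.456 C
m = Q*M/(n*F) = 5491614.456*26/(3*96485) = 493.2787 g

493.2787 g


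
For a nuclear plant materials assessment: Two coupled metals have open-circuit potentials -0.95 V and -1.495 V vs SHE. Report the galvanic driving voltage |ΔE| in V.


Driving voltage is the absolute potential difference.
|ΔE| = |-0.95 − (-1.495)| = 0.545 V

0.545 V


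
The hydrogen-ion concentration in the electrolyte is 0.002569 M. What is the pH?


pH = −log10[H+]
pH = −log10(0.002569) = 2.59

2.59


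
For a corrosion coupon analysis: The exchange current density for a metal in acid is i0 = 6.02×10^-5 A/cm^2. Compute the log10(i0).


i0 = 6.02×10^-5 A/cm^2
log10(i0) = -4.22

-4.22


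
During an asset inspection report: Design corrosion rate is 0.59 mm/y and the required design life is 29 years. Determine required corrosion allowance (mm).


Corrosion allowance = CR × design life
CA = 0.59 * 29 = 17.11 mm

17.11 mm


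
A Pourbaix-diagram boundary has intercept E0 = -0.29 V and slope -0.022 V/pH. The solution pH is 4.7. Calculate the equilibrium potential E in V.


Apply the Pourbaix line equation: E = E0 + slope*pH
E = -0.29 + (-0.022)*4.7 = -0.29 + (-0.1034) = -0.3934 V
Rounded to 3 decimal places: E = -0.393 V

-0.393 V


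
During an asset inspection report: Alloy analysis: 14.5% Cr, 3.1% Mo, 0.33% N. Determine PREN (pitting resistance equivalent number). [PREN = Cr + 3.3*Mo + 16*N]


Apply the PREN formula: PREN = Cr + 3.3*Mo + 16*N
PREN = 14.5 + 3.3*3.1 + 16*0.33
PREN = 14.5 + 10.23 + 5.28 = 30.01

30.01


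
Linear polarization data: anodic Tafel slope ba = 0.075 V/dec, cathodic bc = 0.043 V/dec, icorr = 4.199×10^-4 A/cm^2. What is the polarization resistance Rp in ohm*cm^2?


Apply the Stern-Geary equation: Rp = ba*bc / (2.303*icorr*(ba+bc))
ba*bc = 0.075*0.043 = 0.003225
ba+bc = 0.118; 2.303*icorr*(ba+bc) = 2.303*4.199×10^-4*0.118 = 1.141095×10^-4
Rp = 0.003225 / 1.141095×10^-4 = 28.3 ohm*cm^2

28.3 ohm*cm^2


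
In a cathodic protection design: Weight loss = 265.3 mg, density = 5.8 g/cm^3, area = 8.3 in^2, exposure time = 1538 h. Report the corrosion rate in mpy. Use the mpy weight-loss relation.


Apply the mpy weight-loss relation: CR = 534 * W / (D * A * T)
Numerator: 534 * 265.3 = 141670.2
Denominator: 5.8 * 8.3 * 1538 = 74039.32
CR = 141670.2 / 74039.32 = 1.913 mpy

1.913 mpy


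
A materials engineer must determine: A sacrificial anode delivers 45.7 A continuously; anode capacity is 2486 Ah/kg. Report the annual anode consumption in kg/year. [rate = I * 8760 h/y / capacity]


Annual consumption = current * hours per year / capacity
Rate = 45.7 * 8760 / 2486 = 161.0 kg/year

161.0 kg/year


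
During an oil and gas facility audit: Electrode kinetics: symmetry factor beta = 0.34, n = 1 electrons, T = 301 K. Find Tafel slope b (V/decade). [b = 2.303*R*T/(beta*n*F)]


Apply the Tafel slope relation: b = 2.303*R*T/(beta*n*F)
Numerator: 2.303 * 8.314 * 301 = 5763.29
Denominator: 0.34 * 1 * 96485 = 32804.9
b = 5763.29 / 32804.9 = 0.1757 V/decade

0.1757 V/decade


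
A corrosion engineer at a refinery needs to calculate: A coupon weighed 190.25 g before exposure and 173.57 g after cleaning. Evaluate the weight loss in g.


Weight loss = initial − final
WL = 190.25 − 173.57 = 16.68 g

16.68 g


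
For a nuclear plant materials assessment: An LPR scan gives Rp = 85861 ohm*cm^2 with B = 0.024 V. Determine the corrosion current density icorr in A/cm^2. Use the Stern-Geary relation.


Apply the Stern-Geary relation: icorr = B / Rp
icorr = 0.024 / 85861 = 2.795×10^-7 A/cm^2

2.795×10^-7 A/cm^2


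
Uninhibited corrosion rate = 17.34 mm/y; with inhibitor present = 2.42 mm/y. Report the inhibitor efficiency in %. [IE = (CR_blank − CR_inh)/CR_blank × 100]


Apply the inhibitor-efficiency definition: IE = (CR_blank − CR_inh)/CR_blank × 100
IE = (17.34 − 2.42) / 17.34 × 100
IE = 14.92 / 17.34 × 100 = 86.0 %

86.0 %


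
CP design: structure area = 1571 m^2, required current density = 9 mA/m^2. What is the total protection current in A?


I = area * current density, then convert mA → A (÷1000)
I = 1571 * 9 / 1000 = 14.14 A

14.14 A


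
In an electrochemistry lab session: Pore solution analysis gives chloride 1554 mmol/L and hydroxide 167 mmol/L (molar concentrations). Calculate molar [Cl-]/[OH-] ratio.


Threshold parameter = [Cl-] / [OH-] (molar basis; both in mmol/L, so units cancel)
Ratio = 1554 / 167 = 9.31

9.31


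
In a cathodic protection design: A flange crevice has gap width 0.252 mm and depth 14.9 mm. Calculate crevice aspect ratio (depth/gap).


Aspect ratio = depth / gap
Ratio = 14.9 / 0.252 = 59.1

59.1


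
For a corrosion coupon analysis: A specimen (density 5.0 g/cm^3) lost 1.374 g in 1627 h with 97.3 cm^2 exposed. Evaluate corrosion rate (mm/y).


Apply the mm/y weight-loss relation: CR = 87600 * W / (D * A * T)
Numerator: 87600 * 1.374 = 120362.4
Denominator: 5.0 * 97.3 * 1627 = 791535.5
CR = 120362.4 / 791535.5 = 0.1521 mm/y

0.1521 mm/y


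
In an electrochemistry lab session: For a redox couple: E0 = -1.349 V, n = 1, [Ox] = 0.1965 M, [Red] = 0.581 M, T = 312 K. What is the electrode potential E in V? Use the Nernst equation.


Apply the Nernst equation: E = E0 + (RT/nF)*ln([Ox]/[Red])
Step 1: RT/nF = 8.314*312/(1*96485) = 0.02688468 V
Step 2: [Ox]/[Red] = 0.1965/0.581 = 0.33821
Step 3: ln(0.33821) = -1.084088
Step 4: correction = 0.02688468 * -1.084088 = -0.0291 V
E = -1.349 + -0.0291 = -1.3781 V

-1.3781 V


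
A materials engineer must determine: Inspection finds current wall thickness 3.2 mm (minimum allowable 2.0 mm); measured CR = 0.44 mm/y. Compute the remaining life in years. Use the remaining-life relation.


Apply the remaining-life relation: RL = (t_current − t_min) / CR
RL = (3.2 − 2.0) / 0.44 = 1.2 / 0.44 = 2.7 years

2.7 years


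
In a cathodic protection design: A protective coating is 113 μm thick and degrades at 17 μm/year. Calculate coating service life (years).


Service life = thickness / degradation rate
Life = 113 / 17 = 6.6 years

6.6 years


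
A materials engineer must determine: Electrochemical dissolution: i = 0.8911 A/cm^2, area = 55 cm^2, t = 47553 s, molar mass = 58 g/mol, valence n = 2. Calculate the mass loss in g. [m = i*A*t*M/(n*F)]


Apply Faraday's law: m = i*A*t*M / (n*F)
Total charge passed Q = i*A*t = 0.8911*55*47553 = 2330596.3065 C
m = Q*M/(n*F) = 2330596.3065*58/(2*96485) = 700.49534 g

700.49534 g


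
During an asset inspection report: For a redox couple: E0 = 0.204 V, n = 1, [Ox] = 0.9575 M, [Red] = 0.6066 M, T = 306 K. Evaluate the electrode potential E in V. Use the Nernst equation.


Apply the Nernst equation: E = E0 + (RT/nF)*ln([Ox]/[Red])
Step 1: RT/nF = 8.314*306/(1*96485) = 0.02636766 V
Step 2: [Ox]/[Red] = 0.9575/0.6066 = 1.57847
Step 3: ln(1.57847) = 0.456456
Step 4: correction = 0.02636766 * 0.456456 = 0.012 V
E = 0.204 + 0.012 = 0.216 V

0.216 V


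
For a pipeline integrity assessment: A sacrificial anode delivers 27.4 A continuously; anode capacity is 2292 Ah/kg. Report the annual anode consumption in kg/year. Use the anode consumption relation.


Annual consumption = current * hours per year / capacity
Rate = 27.4 * 8760 / 2292 = 104.7 kg/year

104.7 kg/year


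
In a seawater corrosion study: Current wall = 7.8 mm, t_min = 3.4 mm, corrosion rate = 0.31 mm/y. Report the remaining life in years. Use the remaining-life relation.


Apply the remaining-life relation: RL = (t_current − t_min) / CR
RL = (7.8 − 3.4) / 0.31 = 4.4 / 0.31 = 14.2 years

14.2 years


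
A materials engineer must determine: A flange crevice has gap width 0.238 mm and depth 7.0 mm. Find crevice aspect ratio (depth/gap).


Aspect ratio = depth / gap
Ratio = 7.0 / 0.238 = 29.4

29.4


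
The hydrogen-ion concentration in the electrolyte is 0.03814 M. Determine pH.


pH = −log10[H+]
pH = −log10(0.03814) = 1.42

1.42


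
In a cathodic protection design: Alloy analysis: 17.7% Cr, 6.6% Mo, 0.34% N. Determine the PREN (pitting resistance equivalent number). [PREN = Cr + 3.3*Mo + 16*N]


Apply the PREN formula: PREN = Cr + 3.3*Mo + 16*N
PREN = 17.7 + 3.3*6.6 + 16*0.34
PREN = 17.7 + 21.78 + 5.44 = 44.92

44.92


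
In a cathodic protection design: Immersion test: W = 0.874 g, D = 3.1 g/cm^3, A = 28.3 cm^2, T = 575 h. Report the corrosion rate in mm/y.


Apply the mm/y weight-loss relation: CR = 87600 * W / (D * A * T)
Numerator: 87600 * 0.874 = 76562.4
Denominator: 3.1 * 28.3 * 575 = 50444.75
CR = 76562.4 / 50444.75 = 1.51775 mm/y

1.51775 mm/y


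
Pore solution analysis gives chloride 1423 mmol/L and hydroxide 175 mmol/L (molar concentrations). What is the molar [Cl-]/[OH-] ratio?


Threshold parameter = [Cl-] / [OH-] (molar basis; both in mmol/L, so units cancel)
Ratio = 1423 / 175 = 8.13

8.13
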